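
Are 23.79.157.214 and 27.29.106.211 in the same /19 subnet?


Mask: 255.255.224.0
23.79.157.214 AND mask = 23.79.128.0
27.29.106.211 AND mask = 27.29.96.0
No, different subnets (23.79.128.0 vs 27.29.96.0)


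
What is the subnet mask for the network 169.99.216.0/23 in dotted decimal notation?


/23 means 23 network bits, 9 host bits
Binary: 11111111111111111111111000000000
Mask: 255.255.254.0


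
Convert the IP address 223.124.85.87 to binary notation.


223 = 11011111
124 = 01111100
85 = 01010101
87 = 01010111
Binary: 11011111.01111100.01010101.01010111


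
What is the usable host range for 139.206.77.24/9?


Network: 139.128.0.0
Broadcast: 139.255.255.255
First usable = network + 1
Last usable = broadcast - 1
Range: 139.128.0.1 to 139.255.255.254


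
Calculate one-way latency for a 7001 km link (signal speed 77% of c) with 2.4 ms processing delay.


Speed = 0.77 * 3e5 km/s = 231000 km/s
Propagation delay = 7001 / 231000 = 0.0303 s = 30.3074 ms
Processing delay = 2.4 ms
Total one-way latency = 32.7074 ms


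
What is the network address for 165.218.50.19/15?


IP:   10100101.11011010.00110010.00010011
Mask: 11111111.11111110.00000000.00000000
AND operation:
Net:  10100101.11011010.00000000.00000000
Network: 165.218.0.0/15


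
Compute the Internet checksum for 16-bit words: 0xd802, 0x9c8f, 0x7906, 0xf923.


Sum all words (with carry folding):
+ 0xd802 = 0xd802
+ 0x9c8f = 0x7492
+ 0x7906 = 0xed98
+ 0xf923 = 0xe6bc
One's complement: ~0xe6bc
Checksum = 0x1943


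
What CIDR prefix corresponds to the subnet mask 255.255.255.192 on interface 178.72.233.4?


Binary: 11111111.11111111.11111111.11000000
Count leading 1s
Prefix: /26


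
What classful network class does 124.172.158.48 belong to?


First octet: 124
Binary: 01111100
0xxxxxxx -> Class A (1-126)
Class A, default mask 255.0.0.0 (/8)


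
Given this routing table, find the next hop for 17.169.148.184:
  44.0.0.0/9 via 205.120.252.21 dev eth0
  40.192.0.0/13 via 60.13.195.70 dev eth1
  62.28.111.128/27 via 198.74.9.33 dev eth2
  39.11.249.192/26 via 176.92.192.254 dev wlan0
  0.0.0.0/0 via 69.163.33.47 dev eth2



Longest prefix match for 17.169.148.184:
  /9 44.0.0.0: no
  /13 40.192.0.0: no
  /27 62.28.111.128: no
  /26 39.11.249.192: no
  /0 0.0.0.0: MATCH
Selected: next-hop 69.163.33.47 via eth2 (matched /0)


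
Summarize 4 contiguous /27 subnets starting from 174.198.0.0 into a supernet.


Original prefix: /27
Number of subnets: 4 = 2^2
New prefix = 27 - 2 = 25
Supernet: 174.198.0.0/25


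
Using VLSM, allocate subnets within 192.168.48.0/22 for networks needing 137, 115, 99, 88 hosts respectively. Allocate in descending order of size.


137 hosts -> /24 (254 usable): 192.168.48.0/24
115 hosts -> /25 (126 usable): 192.168.49.0/25
99 hosts -> /25 (126 usable): 192.168.49.128/25
88 hosts -> /25 (126 usable): 192.168.50.0/25
Allocation: 192.168.48.0/24 (137 hosts, 254 usable); 192.168.49.0/25 (115 hosts, 126 usable); 192.168.49.128/25 (99 hosts, 126 usable); 192.168.50.0/25 (88 hosts, 126 usable)


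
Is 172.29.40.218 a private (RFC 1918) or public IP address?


RFC 1918 private ranges:
  10.0.0.0/8 (10.0.0.0 - 10.255.255.255)
  172.16.0.0/12 (172.16.0.0 - 172.31.255.255)
  192.168.0.0/16 (192.168.0.0 - 192.168.255.255)
Private (in 172.16.0.0/12)


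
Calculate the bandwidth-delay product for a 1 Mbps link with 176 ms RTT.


BDP = bandwidth * RTT
= 1 Mbps * 176 ms
= 1 * 1e6 * 176 / 1000 bits
= 176000 bits
= 22000 bytes
= 21.4844 KB
BDP = 176000 bits (22000 bytes)


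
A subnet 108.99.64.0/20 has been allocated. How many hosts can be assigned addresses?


Host bits = 32 - 20 = 12
Total addresses = 2^12 = 4096
Usable = total - 2 (network and broadcast)
Usable hosts: 4094


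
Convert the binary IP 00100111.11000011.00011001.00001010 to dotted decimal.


00100111 = 39
11000011 = 195
00011001 = 25
00001010 = 10
IP: 39.195.25.10


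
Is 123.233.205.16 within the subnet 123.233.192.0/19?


Subnet network: 123.233.192.0
Test IP AND mask: 123.233.192.0
Yes, 123.233.205.16 is in 123.233.192.0/19


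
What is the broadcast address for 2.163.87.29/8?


Network: 2.0.0.0/8
Host bits = 24
Set all host bits to 1:
Broadcast: 2.255.255.255


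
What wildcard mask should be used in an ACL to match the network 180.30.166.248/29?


Subnet mask: 255.255.255.248
Wildcard = 255.255.255.255 - subnet mask
255 - 255 = 0
255 - 255 = 0
255 - 255 = 0
255 - 248 = 7
Wildcard: 0.0.0.7


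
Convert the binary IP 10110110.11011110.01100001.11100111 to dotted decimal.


10110110 = 182
11011110 = 222
01100001 = 97
11100111 = 231
IP: 182.222.97.231


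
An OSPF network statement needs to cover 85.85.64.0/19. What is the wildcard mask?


Subnet mask: 255.255.224.0
Wildcard = 255.255.255.255 - subnet mask
255 - 255 = 0
255 - 255 = 0
255 - 224 = 31
255 - 0 = 255
Wildcard: 0.0.31.255


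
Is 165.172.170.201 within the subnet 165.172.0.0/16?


Subnet network: 165.172.0.0
Test IP AND mask: 165.172.0.0
Yes, 165.172.170.201 is in 165.172.0.0/16


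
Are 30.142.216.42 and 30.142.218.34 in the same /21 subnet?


Mask: 255.255.248.0
30.142.216.42 AND mask = 30.142.216.0
30.142.218.34 AND mask = 30.142.216.0
Yes, same subnet (30.142.216.0)


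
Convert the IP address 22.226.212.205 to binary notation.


22 = 00010110
226 = 11100010
212 = 11010100
205 = 11001101
Binary: 00010110.11100010.11010100.11001101


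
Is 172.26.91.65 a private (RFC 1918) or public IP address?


RFC 1918 private ranges:
  10.0.0.0/8 (10.0.0.0 - 10.255.255.255)
  172.16.0.0/12 (172.16.0.0 - 172.31.255.255)
  192.168.0.0/16 (192.168.0.0 - 192.168.255.255)
Private (in 172.16.0.0/12)


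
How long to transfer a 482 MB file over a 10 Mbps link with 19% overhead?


Effective throughput = 10 * (1 - 19/100) = 8.1 Mbps
File size in Mb = 482 * 8 = 3856 Mb
Time = 3856 / 8.1
Time = 476.0494 seconds


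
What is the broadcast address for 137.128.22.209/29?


Network: 137.128.22.208/29
Host bits = 3
Set all host bits to 1:
Broadcast: 137.128.22.215


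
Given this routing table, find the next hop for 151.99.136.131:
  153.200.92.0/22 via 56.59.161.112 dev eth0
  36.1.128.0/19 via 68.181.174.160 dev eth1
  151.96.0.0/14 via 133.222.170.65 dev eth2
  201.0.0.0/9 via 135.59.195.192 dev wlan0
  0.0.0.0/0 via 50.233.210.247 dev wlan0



Longest prefix match for 151.99.136.131:
  /22 153.200.92.0: no
  /19 36.1.128.0: no
  /14 151.96.0.0: MATCH
  /9 201.0.0.0: no
  /0 0.0.0.0: MATCH
Selected: next-hop 133.222.170.65 via eth2 (matched /14)


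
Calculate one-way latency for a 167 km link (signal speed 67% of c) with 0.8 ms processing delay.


Speed = 0.67 * 3e5 km/s = 201000 km/s
Propagation delay = 167 / 201000 = 0.0008 s = 0.8308 ms
Processing delay = 0.8 ms
Total one-way latency = 1.6308 ms


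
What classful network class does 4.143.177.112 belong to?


First octet: 4
Binary: 00000100
0xxxxxxx -> Class A (1-126)
Class A, default mask 255.0.0.0 (/8)


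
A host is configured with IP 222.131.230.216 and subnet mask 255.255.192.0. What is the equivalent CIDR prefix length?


Binary: 11111111.11111111.11000000.00000000
Count leading 1s
Prefix: /18


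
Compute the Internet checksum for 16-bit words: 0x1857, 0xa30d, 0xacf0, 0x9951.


Sum all words (with carry folding):
+ 0x1857 = 0x1857
+ 0xa30d = 0xbb64
+ 0xacf0 = 0x6855
+ 0x9951 = 0x01a7
One's complement: ~0x01a7
Checksum = 0xfe58


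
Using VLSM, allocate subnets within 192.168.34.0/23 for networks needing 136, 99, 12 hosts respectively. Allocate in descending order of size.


136 hosts -> /24 (254 usable): 192.168.34.0/24
99 hosts -> /25 (126 usable): 192.168.35.0/25
12 hosts -> /28 (14 usable): 192.168.35.128/28
Allocation: 192.168.34.0/24 (136 hosts, 254 usable); 192.168.35.0/25 (99 hosts, 126 usable); 192.168.35.128/28 (12 hosts, 14 usable)


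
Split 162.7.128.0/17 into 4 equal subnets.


New prefix = 17 + 2 = 19
Each subnet has 8192 addresses
  162.7.128.0/19
  162.7.160.0/19
  162.7.192.0/19
  162.7.224.0/19
Subnets: 162.7.128.0/19, 162.7.160.0/19, 162.7.192.0/19, 162.7.224.0/19


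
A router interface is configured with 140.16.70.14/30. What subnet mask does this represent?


/30 means 30 network bits, 2 host bits
Binary: 11111111111111111111111111111100
Mask: 255.255.255.252


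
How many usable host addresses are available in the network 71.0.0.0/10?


Host bits = 32 - 10 = 22
Total addresses = 2^22 = 4194304
Usable = total - 2 (network and broadcast)
Usable hosts: 4194302


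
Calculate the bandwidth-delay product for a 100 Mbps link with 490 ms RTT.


BDP = bandwidth * RTT
= 100 Mbps * 490 ms
= 100 * 1e6 * 490 / 1000 bits
= 49000000 bits
= 6125000 bytes
= 5981.4453 KB
BDP = 49000000 bits (6125000 bytes)


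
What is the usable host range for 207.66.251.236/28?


Network: 207.66.251.224
Broadcast: 207.66.251.239
First usable = network + 1
Last usable = broadcast - 1
Range: 207.66.251.225 to 207.66.251.238


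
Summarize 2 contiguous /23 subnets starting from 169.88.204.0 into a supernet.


Original prefix: /23
Number of subnets: 2 = 2^1
New prefix = 23 - 1 = 22
Supernet: 169.88.204.0/22


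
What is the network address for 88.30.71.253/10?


IP:   01011000.00011110.01000111.11111101
Mask: 11111111.11000000.00000000.00000000
AND operation:
Net:  01011000.00000000.00000000.00000000
Network: 88.0.0.0/10


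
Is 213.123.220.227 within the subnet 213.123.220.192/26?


Subnet network: 213.123.220.192
Test IP AND mask: 213.123.220.192
Yes, 213.123.220.227 is in 213.123.220.192/26


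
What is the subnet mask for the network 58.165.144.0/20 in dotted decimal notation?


/20 means 20 network bits, 12 host bits
Binary: 11111111111111111111000000000000
Mask: 255.255.240.0


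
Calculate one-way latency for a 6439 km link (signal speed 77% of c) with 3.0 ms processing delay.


Speed = 0.77 * 3e5 km/s = 231000 km/s
Propagation delay = 6439 / 231000 = 0.0279 s = 27.8745 ms
Processing delay = 3.0 ms
Total one-way latency = 30.8745 ms


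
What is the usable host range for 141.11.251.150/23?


Network: 141.11.250.0
Broadcast: 141.11.251.255
First usable = network + 1
Last usable = broadcast - 1
Range: 141.11.250.1 to 141.11.251.254


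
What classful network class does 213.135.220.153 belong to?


First octet: 213
Binary: 11010101
110xxxxx -> Class C (192-223)
Class C, default mask 255.255.255.0 (/24)


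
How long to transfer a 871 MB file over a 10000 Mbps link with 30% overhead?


Effective throughput = 10000 * (1 - 30/100) = 7000 Mbps
File size in Mb = 871 * 8 = 6968 Mb
Time = 6968 / 7000
Time = 0.9954 seconds


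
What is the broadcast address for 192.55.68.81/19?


Network: 192.55.64.0/19
Host bits = 13
Set all host bits to 1:
Broadcast: 192.55.95.255


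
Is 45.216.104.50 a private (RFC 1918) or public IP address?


RFC 1918 private ranges:
  10.0.0.0/8 (10.0.0.0 - 10.255.255.255)
  172.16.0.0/12 (172.16.0.0 - 172.31.255.255)
  192.168.0.0/16 (192.168.0.0 - 192.168.255.255)
Public (not in any RFC 1918 range)


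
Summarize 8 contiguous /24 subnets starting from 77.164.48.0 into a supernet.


Original prefix: /24
Number of subnets: 8 = 2^3
New prefix = 24 - 3 = 21
Supernet: 77.164.48.0/21


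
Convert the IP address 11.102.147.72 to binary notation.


11 = 00001011
102 = 01100110
147 = 10010011
72 = 01001000
Binary: 00001011.01100110.10010011.01001000


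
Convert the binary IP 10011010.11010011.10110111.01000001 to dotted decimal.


10011010 = 154
11010011 = 211
10110111 = 183
01000001 = 65
IP: 154.211.183.65


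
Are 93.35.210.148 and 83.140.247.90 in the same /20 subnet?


Mask: 255.255.240.0
93.35.210.148 AND mask = 93.35.208.0
83.140.247.90 AND mask = 83.140.240.0
No, different subnets (93.35.208.0 vs 83.140.240.0)


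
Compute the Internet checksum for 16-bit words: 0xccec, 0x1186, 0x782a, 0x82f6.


Sum all words (with carry folding):
+ 0xccec = 0xccec
+ 0x1186 = 0xde72
+ 0x782a = 0x569d
+ 0x82f6 = 0xd993
One's complement: ~0xd993
Checksum = 0x266c


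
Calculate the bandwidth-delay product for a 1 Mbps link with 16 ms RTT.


BDP = bandwidth * RTT
= 1 Mbps * 16 ms
= 1 * 1e6 * 16 / 1000 bits
= 16000 bits
= 2000 bytes
= 1.9531 KB
BDP = 16000 bits (2000 bytes)


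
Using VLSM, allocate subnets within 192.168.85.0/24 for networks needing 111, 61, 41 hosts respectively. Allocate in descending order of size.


111 hosts -> /25 (126 usable): 192.168.85.0/25
61 hosts -> /26 (62 usable): 192.168.85.128/26
41 hosts -> /26 (62 usable): 192.168.85.192/26
Allocation: 192.168.85.0/25 (111 hosts, 126 usable); 192.168.85.128/26 (61 hosts, 62 usable); 192.168.85.192/26 (41 hosts, 62 usable)


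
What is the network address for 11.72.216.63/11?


IP:   00001011.01001000.11011000.00111111
Mask: 11111111.11100000.00000000.00000000
AND operation:
Net:  00001011.01000000.00000000.00000000
Network: 11.64.0.0/11


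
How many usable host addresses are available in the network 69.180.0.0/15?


Host bits = 32 - 15 = 17
Total addresses = 2^17 = 131072
Usable = total - 2 (network and broadcast)
Usable hosts: 131070


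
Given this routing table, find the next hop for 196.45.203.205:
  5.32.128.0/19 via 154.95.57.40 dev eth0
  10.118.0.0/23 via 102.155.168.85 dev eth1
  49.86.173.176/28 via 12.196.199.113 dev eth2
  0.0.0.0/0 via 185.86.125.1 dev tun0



Longest prefix match for 196.45.203.205:
  /19 5.32.128.0: no
  /23 10.118.0.0: no
  /28 49.86.173.176: no
  /0 0.0.0.0: MATCH
Selected: next-hop 185.86.125.1 via tun0 (matched /0)


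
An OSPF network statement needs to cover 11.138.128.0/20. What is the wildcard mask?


Subnet mask: 255.255.240.0
Wildcard = 255.255.255.255 - subnet mask
255 - 255 = 0
255 - 255 = 0
255 - 240 = 15
255 - 0 = 255
Wildcard: 0.0.15.255


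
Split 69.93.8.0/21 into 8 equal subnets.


New prefix = 21 + 3 = 24
Each subnet has 256 addresses
  69.93.8.0/24
  69.93.9.0/24
  69.93.10.0/24
  69.93.11.0/24
  69.93.12.0/24
  69.93.13.0/24
  69.93.14.0/24
  69.93.15.0/24
Subnets: 69.93.8.0/24, 69.93.9.0/24, 69.93.10.0/24, 69.93.11.0/24, 69.93.12.0/24, 69.93.13.0/24, 69.93.14.0/24, 69.93.15.0/24


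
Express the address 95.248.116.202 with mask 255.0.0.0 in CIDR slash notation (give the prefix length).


Binary: 11111111.00000000.00000000.00000000
Count leading 1s
Prefix: /8


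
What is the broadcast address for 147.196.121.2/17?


Network: 147.196.0.0/17
Host bits = 15
Set all host bits to 1:
Broadcast: 147.196.127.255


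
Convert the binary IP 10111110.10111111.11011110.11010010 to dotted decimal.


10111110 = 190
10111111 = 191
11011110 = 222
11010010 = 210
IP: 190.191.222.210


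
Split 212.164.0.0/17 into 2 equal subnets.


New prefix = 17 + 1 = 18
Each subnet has 16384 addresses
  212.164.0.0/18
  212.164.64.0/18
Subnets: 212.164.0.0/18, 212.164.64.0/18


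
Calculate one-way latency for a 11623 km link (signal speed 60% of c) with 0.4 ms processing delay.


Speed = 0.6 * 3e5 km/s = 180000 km/s
Propagation delay = 11623 / 180000 = 0.0646 s = 64.5722 ms
Processing delay = 0.4 ms
Total one-way latency = 64.9722 ms


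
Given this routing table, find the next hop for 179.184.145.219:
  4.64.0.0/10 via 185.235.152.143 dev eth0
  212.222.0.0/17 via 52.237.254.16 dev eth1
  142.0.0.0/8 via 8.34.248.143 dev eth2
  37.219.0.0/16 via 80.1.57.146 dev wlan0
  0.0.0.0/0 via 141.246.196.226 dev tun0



Longest prefix match for 179.184.145.219:
  /10 4.64.0.0: no
  /17 212.222.0.0: no
  /8 142.0.0.0: no
  /16 37.219.0.0: no
  /0 0.0.0.0: MATCH
Selected: next-hop 141.246.196.226 via tun0 (matched /0)


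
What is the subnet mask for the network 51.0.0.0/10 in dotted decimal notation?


/10 means 10 network bits, 22 host bits
Binary: 11111111110000000000000000000000
Mask: 255.192.0.0


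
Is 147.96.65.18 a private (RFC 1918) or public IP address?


RFC 1918 private ranges:
  10.0.0.0/8 (10.0.0.0 - 10.255.255.255)
  172.16.0.0/12 (172.16.0.0 - 172.31.255.255)
  192.168.0.0/16 (192.168.0.0 - 192.168.255.255)
Public (not in any RFC 1918 range)


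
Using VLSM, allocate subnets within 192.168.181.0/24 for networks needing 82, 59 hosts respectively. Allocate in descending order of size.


82 hosts -> /25 (126 usable): 192.168.181.0/25
59 hosts -> /26 (62 usable): 192.168.181.128/26
Allocation: 192.168.181.0/25 (82 hosts, 126 usable); 192.168.181.128/26 (59 hosts, 62 usable)


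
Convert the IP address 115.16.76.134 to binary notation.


115 = 01110011
16 = 00010000
76 = 01001100
134 = 10000110
Binary: 01110011.00010000.01001100.10000110


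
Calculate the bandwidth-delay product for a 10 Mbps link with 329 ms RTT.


BDP = bandwidth * RTT
= 10 Mbps * 329 ms
= 10 * 1e6 * 329 / 1000 bits
= 3290000 bits
= 411250 bytes
= 401.6113 KB
BDP = 3290000 bits (411250 bytes)


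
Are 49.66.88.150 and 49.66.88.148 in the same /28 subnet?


Mask: 255.255.255.240
49.66.88.150 AND mask = 49.66.88.144
49.66.88.148 AND mask = 49.66.88.144
Yes, same subnet (49.66.88.144)


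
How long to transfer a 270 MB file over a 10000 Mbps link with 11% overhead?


Effective throughput = 10000 * (1 - 11/100) = 8900 Mbps
File size in Mb = 270 * 8 = 2160 Mb
Time = 2160 / 8900
Time = 0.2427 seconds


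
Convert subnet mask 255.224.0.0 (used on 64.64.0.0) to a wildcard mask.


Subnet mask: 255.224.0.0
Wildcard = 255.255.255.255 - subnet mask
255 - 255 = 0
255 - 224 = 31
255 - 0 = 255
255 - 0 = 255
Wildcard: 0.31.255.255


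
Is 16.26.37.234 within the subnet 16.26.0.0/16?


Subnet network: 16.26.0.0
Test IP AND mask: 16.26.0.0
Yes, 16.26.37.234 is in 16.26.0.0/16


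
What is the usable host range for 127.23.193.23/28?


Network: 127.23.193.16
Broadcast: 127.23.193.31
First usable = network + 1
Last usable = broadcast - 1
Range: 127.23.193.17 to 127.23.193.30


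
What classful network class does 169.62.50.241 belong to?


First octet: 169
Binary: 10101001
10xxxxxx -> Class B (128-191)
Class B, default mask 255.255.0.0 (/16)


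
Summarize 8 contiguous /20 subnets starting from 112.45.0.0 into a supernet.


Original prefix: /20
Number of subnets: 8 = 2^3
New prefix = 20 - 3 = 17
Supernet: 112.45.0.0/17


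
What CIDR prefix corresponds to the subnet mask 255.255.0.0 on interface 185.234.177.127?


Binary: 11111111.11111111.00000000.00000000
Count leading 1s
Prefix: /16


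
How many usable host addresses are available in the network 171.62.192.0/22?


Host bits = 32 - 22 = 10
Total addresses = 2^10 = 1024
Usable = total - 2 (network and broadcast)
Usable hosts: 1022


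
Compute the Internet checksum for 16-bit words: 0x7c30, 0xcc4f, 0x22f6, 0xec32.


Sum all words (with carry folding):
+ 0x7c30 = 0x7c30
+ 0xcc4f = 0x4880
+ 0x22f6 = 0x6b76
+ 0xec32 = 0x57a9
One's complement: ~0x57a9
Checksum = 0xa856


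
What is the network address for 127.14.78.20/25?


IP:   01111111.00001110.01001110.00010100
Mask: 11111111.11111111.11111111.10000000
AND operation:
Net:  01111111.00001110.01001110.00000000
Network: 127.14.78.0/25


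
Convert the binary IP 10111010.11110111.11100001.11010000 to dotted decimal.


10111010 = 186
11110111 = 247
11100001 = 225
11010000 = 208
IP: 186.247.225.208


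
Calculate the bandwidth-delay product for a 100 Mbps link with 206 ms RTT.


BDP = bandwidth * RTT
= 100 Mbps * 206 ms
= 100 * 1e6 * 206 / 1000 bits
= 20600000 bits
= 2575000 bytes
= 2514.6484 KB
BDP = 20600000 bits (2575000 bytes)


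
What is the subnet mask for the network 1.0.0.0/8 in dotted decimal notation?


/8 means 8 network bits, 24 host bits
Binary: 11111111000000000000000000000000
Mask: 255.0.0.0


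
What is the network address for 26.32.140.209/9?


IP:   00011010.00100000.10001100.11010001
Mask: 11111111.10000000.00000000.00000000
AND operation:
Net:  00011010.00000000.00000000.00000000
Network: 26.0.0.0/9


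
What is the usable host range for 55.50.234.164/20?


Network: 55.50.224.0
Broadcast: 55.50.239.255
First usable = network + 1
Last usable = broadcast - 1
Range: 55.50.224.1 to 55.50.239.254


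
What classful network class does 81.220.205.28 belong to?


First octet: 81
Binary: 01010001
0xxxxxxx -> Class A (1-126)
Class A, default mask 255.0.0.0 (/8)


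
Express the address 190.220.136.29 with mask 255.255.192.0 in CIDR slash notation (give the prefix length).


Binary: 11111111.11111111.11000000.00000000
Count leading 1s
Prefix: /18


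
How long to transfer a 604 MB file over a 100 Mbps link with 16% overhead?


Effective throughput = 100 * (1 - 16/100) = 84 Mbps
File size in Mb = 604 * 8 = 4832 Mb
Time = 4832 / 84
Time = 57.5238 seconds


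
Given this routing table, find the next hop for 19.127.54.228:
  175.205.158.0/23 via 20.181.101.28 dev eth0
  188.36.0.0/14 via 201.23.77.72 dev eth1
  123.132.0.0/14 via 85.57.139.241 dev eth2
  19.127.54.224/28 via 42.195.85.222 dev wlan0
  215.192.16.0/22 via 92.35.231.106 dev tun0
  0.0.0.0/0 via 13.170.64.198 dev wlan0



Longest prefix match for 19.127.54.228:
  /23 175.205.158.0: no
  /14 188.36.0.0: no
  /14 123.132.0.0: no
  /28 19.127.54.224: MATCH
  /22 215.192.16.0: no
  /0 0.0.0.0: MATCH
Selected: next-hop 42.195.85.222 via wlan0 (matched /28)


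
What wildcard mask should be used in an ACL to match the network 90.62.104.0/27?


Subnet mask: 255.255.255.224
Wildcard = 255.255.255.255 - subnet mask
255 - 255 = 0
255 - 255 = 0
255 - 255 = 0
255 - 224 = 31
Wildcard: 0.0.0.31


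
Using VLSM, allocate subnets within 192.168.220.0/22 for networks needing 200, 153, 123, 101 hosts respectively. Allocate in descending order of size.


200 hosts -> /24 (254 usable): 192.168.220.0/24
153 hosts -> /24 (254 usable): 192.168.221.0/24
123 hosts -> /25 (126 usable): 192.168.222.0/25
101 hosts -> /25 (126 usable): 192.168.222.128/25
Allocation: 192.168.220.0/24 (200 hosts, 254 usable); 192.168.221.0/24 (153 hosts, 254 usable); 192.168.222.0/25 (123 hosts, 126 usable); 192.168.222.128/25 (101 hosts, 126 usable)


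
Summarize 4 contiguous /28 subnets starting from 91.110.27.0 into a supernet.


Original prefix: /28
Number of subnets: 4 = 2^2
New prefix = 28 - 2 = 26
Supernet: 91.110.27.0/26


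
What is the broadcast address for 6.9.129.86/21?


Network: 6.9.128.0/21
Host bits = 11
Set all host bits to 1:
Broadcast: 6.9.135.255


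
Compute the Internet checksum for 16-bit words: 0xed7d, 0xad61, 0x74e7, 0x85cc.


Sum all words (with carry folding):
+ 0xed7d = 0xed7d
+ 0xad61 = 0x9adf
+ 0x74e7 = 0x0fc7
+ 0x85cc = 0x9593
One's complement: ~0x9593
Checksum = 0x6a6c


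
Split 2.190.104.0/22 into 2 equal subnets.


New prefix = 22 + 1 = 23
Each subnet has 512 addresses
  2.190.104.0/23
  2.190.106.0/23
Subnets: 2.190.104.0/23, 2.190.106.0/23


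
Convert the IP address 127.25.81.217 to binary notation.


127 = 01111111
25 = 00011001
81 = 01010001
217 = 11011001
Binary: 01111111.00011001.01010001.11011001


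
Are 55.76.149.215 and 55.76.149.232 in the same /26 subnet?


Mask: 255.255.255.192
55.76.149.215 AND mask = 55.76.149.192
55.76.149.232 AND mask = 55.76.149.192
Yes, same subnet (55.76.149.192)


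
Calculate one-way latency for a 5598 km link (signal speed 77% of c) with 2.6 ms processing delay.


Speed = 0.77 * 3e5 km/s = 231000 km/s
Propagation delay = 5598 / 231000 = 0.0242 s = 24.2338 ms
Processing delay = 2.6 ms
Total one-way latency = 26.8338 ms


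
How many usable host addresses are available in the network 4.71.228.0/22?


Host bits = 32 - 22 = 10
Total addresses = 2^10 = 1024
Usable = total - 2 (network and broadcast)
Usable hosts: 1022


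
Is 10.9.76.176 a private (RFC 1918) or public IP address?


RFC 1918 private ranges:
  10.0.0.0/8 (10.0.0.0 - 10.255.255.255)
  172.16.0.0/12 (172.16.0.0 - 172.31.255.255)
  192.168.0.0/16 (192.168.0.0 - 192.168.255.255)
Private (in 10.0.0.0/8)


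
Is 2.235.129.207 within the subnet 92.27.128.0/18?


Subnet network: 92.27.128.0
Test IP AND mask: 2.235.128.0
No, 2.235.129.207 is not in 92.27.128.0/18


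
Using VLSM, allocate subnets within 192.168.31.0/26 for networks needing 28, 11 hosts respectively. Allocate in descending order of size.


28 hosts -> /27 (30 usable): 192.168.31.0/27
11 hosts -> /28 (14 usable): 192.168.31.32/28
Allocation: 192.168.31.0/27 (28 hosts, 30 usable); 192.168.31.32/28 (11 hosts, 14 usable)


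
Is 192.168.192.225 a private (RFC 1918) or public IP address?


RFC 1918 private ranges:
  10.0.0.0/8 (10.0.0.0 - 10.255.255.255)
  172.16.0.0/12 (172.16.0.0 - 172.31.255.255)
  192.168.0.0/16 (192.168.0.0 - 192.168.255.255)
Private (in 192.168.0.0/16)


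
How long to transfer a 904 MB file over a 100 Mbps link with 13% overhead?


Effective throughput = 100 * (1 - 13/100) = 87 Mbps
File size in Mb = 904 * 8 = 7232 Mb
Time = 7232 / 87
Time = 83.1264 seconds


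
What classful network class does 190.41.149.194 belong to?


First octet: 190
Binary: 10111110
10xxxxxx -> Class B (128-191)
Class B, default mask 255.255.0.0 (/16)


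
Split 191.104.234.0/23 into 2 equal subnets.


New prefix = 23 + 1 = 24
Each subnet has 256 addresses
  191.104.234.0/24
  191.104.235.0/24
Subnets: 191.104.234.0/24, 191.104.235.0/24


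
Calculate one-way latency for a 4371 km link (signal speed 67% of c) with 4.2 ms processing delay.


Speed = 0.67 * 3e5 km/s = 201000 km/s
Propagation delay = 4371 / 201000 = 0.0217 s = 21.7463 ms
Processing delay = 4.2 ms
Total one-way latency = 25.9463 ms


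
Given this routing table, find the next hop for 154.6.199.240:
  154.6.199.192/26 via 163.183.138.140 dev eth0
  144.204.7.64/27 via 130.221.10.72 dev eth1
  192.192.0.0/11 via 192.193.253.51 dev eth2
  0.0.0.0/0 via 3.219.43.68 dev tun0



Longest prefix match for 154.6.199.240:
  /26 154.6.199.192: MATCH
  /27 144.204.7.64: no
  /11 192.192.0.0: no
  /0 0.0.0.0: MATCH
Selected: next-hop 163.183.138.140 via eth0 (matched /26)


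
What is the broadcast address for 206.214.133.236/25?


Network: 206.214.133.128/25
Host bits = 7
Set all host bits to 1:
Broadcast: 206.214.133.255


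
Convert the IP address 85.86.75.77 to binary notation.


85 = 01010101
86 = 01010110
75 = 01001011
77 = 01001101
Binary: 01010101.01010110.01001011.01001101


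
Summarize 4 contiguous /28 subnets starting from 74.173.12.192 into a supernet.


Original prefix: /28
Number of subnets: 4 = 2^2
New prefix = 28 - 2 = 26
Supernet: 74.173.12.192/26


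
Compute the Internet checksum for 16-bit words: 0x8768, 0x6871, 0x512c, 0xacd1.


Sum all words (with carry folding):
+ 0x8768 = 0x8768
+ 0x6871 = 0xefd9
+ 0x512c = 0x4106
+ 0xacd1 = 0xedd7
One's complement: ~0xedd7
Checksum = 0x1228


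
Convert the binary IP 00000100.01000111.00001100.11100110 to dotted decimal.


00000100 = 4
01000111 = 71
00001100 = 12
11100110 = 230
IP: 4.71.12.230


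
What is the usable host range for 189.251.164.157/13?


Network: 189.248.0.0
Broadcast: 189.255.255.255
First usable = network + 1
Last usable = broadcast - 1
Range: 189.248.0.1 to 189.255.255.254


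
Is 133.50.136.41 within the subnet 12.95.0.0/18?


Subnet network: 12.95.0.0
Test IP AND mask: 133.50.128.0
No, 133.50.136.41 is not in 12.95.0.0/18


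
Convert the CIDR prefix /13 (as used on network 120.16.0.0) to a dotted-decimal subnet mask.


/13 means 13 network bits, 19 host bits
Binary: 11111111111110000000000000000000
Mask: 255.248.0.0


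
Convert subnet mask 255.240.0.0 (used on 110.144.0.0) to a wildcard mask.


Subnet mask: 255.240.0.0
Wildcard = 255.255.255.255 - subnet mask
255 - 255 = 0
255 - 240 = 15
255 - 0 = 255
255 - 0 = 255
Wildcard: 0.15.255.255


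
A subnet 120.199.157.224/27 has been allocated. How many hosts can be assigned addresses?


Host bits = 32 - 27 = 5
Total addresses = 2^5 = 32
Usable = total - 2 (network and broadcast)
Usable hosts: 30


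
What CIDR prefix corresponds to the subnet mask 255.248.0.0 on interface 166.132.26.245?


Binary: 11111111.11111000.00000000.00000000
Count leading 1s
Prefix: /13


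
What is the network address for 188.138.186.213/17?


IP:   10111100.10001010.10111010.11010101
Mask: 11111111.11111111.10000000.00000000
AND operation:
Net:  10111100.10001010.10000000.00000000
Network: 188.138.128.0/17


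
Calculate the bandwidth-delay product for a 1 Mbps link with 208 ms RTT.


BDP = bandwidth * RTT
= 1 Mbps * 208 ms
= 1 * 1e6 * 208 / 1000 bits
= 208000 bits
= 26000 bytes
= 25.3906 KB
BDP = 208000 bits (26000 bytes)


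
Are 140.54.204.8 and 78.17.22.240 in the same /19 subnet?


Mask: 255.255.224.0
140.54.204.8 AND mask = 140.54.192.0
78.17.22.240 AND mask = 78.17.0.0
No, different subnets (140.54.192.0 vs 78.17.0.0)


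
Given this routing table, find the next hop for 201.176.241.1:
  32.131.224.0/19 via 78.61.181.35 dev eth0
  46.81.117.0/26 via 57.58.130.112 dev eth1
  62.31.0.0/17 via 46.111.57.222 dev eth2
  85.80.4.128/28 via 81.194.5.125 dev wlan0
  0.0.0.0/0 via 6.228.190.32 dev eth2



Longest prefix match for 201.176.241.1:
  /19 32.131.224.0: no
  /26 46.81.117.0: no
  /17 62.31.0.0: no
  /28 85.80.4.128: no
  /0 0.0.0.0: MATCH
Selected: next-hop 6.228.190.32 via eth2 (matched /0)


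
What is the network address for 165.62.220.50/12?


IP:   10100101.00111110.11011100.00110010
Mask: 11111111.11110000.00000000.00000000
AND operation:
Net:  10100101.00110000.00000000.00000000
Network: 165.48.0.0/12


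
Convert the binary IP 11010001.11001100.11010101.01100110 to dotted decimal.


11010001 = 209
11001100 = 204
11010101 = 213
01100110 = 102
IP: 209.204.213.102


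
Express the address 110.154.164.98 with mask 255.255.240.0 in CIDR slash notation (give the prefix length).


Binary: 11111111.11111111.11110000.00000000
Count leading 1s
Prefix: /20


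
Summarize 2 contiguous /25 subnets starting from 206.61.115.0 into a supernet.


Original prefix: /25
Number of subnets: 2 = 2^1
New prefix = 25 - 1 = 24
Supernet: 206.61.115.0/24


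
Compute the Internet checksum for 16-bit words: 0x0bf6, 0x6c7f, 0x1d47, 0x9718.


Sum all words (with carry folding):
+ 0x0bf6 = 0x0bf6
+ 0x6c7f = 0x7875
+ 0x1d47 = 0x95bc
+ 0x9718 = 0x2cd5
One's complement: ~0x2cd5
Checksum = 0xd32a


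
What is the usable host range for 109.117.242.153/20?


Network: 109.117.240.0
Broadcast: 109.117.255.255
First usable = network + 1
Last usable = broadcast - 1
Range: 109.117.240.1 to 109.117.255.254


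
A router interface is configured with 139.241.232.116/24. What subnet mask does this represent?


/24 means 24 network bits, 8 host bits
Binary: 11111111111111111111111100000000
Mask: 255.255.255.0


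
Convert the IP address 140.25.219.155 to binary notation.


140 = 10001100
25 = 00011001
219 = 11011011
155 = 10011011
Binary: 10001100.00011001.11011011.10011011


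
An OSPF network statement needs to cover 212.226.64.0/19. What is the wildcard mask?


Subnet mask: 255.255.224.0
Wildcard = 255.255.255.255 - subnet mask
255 - 255 = 0
255 - 255 = 0
255 - 224 = 31
255 - 0 = 255
Wildcard: 0.0.31.255


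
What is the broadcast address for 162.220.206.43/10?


Network: 162.192.0.0/10
Host bits = 22
Set all host bits to 1:
Broadcast: 162.255.255.255


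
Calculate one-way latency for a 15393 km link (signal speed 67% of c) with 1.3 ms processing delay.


Speed = 0.67 * 3e5 km/s = 201000 km/s
Propagation delay = 15393 / 201000 = 0.0766 s = 76.5821 ms
Processing delay = 1.3 ms
Total one-way latency = 77.8821 ms


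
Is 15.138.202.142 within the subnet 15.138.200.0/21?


Subnet network: 15.138.200.0
Test IP AND mask: 15.138.200.0
Yes, 15.138.202.142 is in 15.138.200.0/21


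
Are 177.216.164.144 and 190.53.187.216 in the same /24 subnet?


Mask: 255.255.255.0
177.216.164.144 AND mask = 177.216.164.0
190.53.187.216 AND mask = 190.53.187.0
No, different subnets (177.216.164.0 vs 190.53.187.0)


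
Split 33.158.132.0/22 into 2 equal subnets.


New prefix = 22 + 1 = 23
Each subnet has 512 addresses
  33.158.132.0/23
  33.158.134.0/23
Subnets: 33.158.132.0/23, 33.158.134.0/23


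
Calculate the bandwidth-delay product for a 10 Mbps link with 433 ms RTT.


BDP = bandwidth * RTT
= 10 Mbps * 433 ms
= 10 * 1e6 * 433 / 1000 bits
= 4330000 bits
= 541250 bytes
= 528.5645 KB
BDP = 4330000 bits (541250 bytes)


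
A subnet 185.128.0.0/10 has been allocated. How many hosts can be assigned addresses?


Host bits = 32 - 10 = 22
Total addresses = 2^22 = 4194304
Usable = total - 2 (network and broadcast)
Usable hosts: 4194302


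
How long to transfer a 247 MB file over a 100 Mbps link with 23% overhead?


Effective throughput = 100 * (1 - 23/100) = 77 Mbps
File size in Mb = 247 * 8 = 1976 Mb
Time = 1976 / 77
Time = 25.6623 seconds


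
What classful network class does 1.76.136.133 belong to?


First octet: 1
Binary: 00000001
0xxxxxxx -> Class A (1-126)
Class A, default mask 255.0.0.0 (/8)


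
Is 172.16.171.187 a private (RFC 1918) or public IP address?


RFC 1918 private ranges:
  10.0.0.0/8 (10.0.0.0 - 10.255.255.255)
  172.16.0.0/12 (172.16.0.0 - 172.31.255.255)
  192.168.0.0/16 (192.168.0.0 - 192.168.255.255)
Private (in 172.16.0.0/12)


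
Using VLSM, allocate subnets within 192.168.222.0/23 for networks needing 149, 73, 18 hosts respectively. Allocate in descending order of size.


149 hosts -> /24 (254 usable): 192.168.222.0/24
73 hosts -> /25 (126 usable): 192.168.223.0/25
18 hosts -> /27 (30 usable): 192.168.223.128/27
Allocation: 192.168.222.0/24 (149 hosts, 254 usable); 192.168.223.0/25 (73 hosts, 126 usable); 192.168.223.128/27 (18 hosts, 30 usable)


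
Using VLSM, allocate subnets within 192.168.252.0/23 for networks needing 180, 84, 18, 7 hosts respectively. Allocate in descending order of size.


180 hosts -> /24 (254 usable): 192.168.252.0/24
84 hosts -> /25 (126 usable): 192.168.253.0/25
18 hosts -> /27 (30 usable): 192.168.253.128/27
7 hosts -> /28 (14 usable): 192.168.253.160/28
Allocation: 192.168.252.0/24 (180 hosts, 254 usable); 192.168.253.0/25 (84 hosts, 126 usable); 192.168.253.128/27 (18 hosts, 30 usable); 192.168.253.160/28 (7 hosts, 14 usable)


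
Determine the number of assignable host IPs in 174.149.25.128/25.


Host bits = 32 - 25 = 7
Total addresses = 2^7 = 128
Usable = total - 2 (network and broadcast)
Usable hosts: 126


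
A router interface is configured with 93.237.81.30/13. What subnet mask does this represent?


/13 means 13 network bits, 19 host bits
Binary: 11111111111110000000000000000000
Mask: 255.248.0.0


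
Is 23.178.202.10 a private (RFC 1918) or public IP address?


RFC 1918 private ranges:
  10.0.0.0/8 (10.0.0.0 - 10.255.255.255)
  172.16.0.0/12 (172.16.0.0 - 172.31.255.255)
  192.168.0.0/16 (192.168.0.0 - 192.168.255.255)
Public (not in any RFC 1918 range)


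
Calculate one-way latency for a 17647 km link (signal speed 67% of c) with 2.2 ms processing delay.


Speed = 0.67 * 3e5 km/s = 201000 km/s
Propagation delay = 17647 / 201000 = 0.0878 s = 87.796 ms
Processing delay = 2.2 ms
Total one-way latency = 89.996 ms


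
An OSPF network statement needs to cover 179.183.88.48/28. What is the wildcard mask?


Subnet mask: 255.255.255.240
Wildcard = 255.255.255.255 - subnet mask
255 - 255 = 0
255 - 255 = 0
255 - 255 = 0
255 - 240 = 15
Wildcard: 0.0.0.15


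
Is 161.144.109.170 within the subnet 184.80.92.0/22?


Subnet network: 184.80.92.0
Test IP AND mask: 161.144.108.0
No, 161.144.109.170 is not in 184.80.92.0/22


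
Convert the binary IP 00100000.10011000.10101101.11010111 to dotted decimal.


00100000 = 32
10011000 = 152
10101101 = 173
11010111 = 215
IP: 32.152.173.215


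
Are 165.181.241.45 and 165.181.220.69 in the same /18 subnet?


Mask: 255.255.192.0
165.181.241.45 AND mask = 165.181.192.0
165.181.220.69 AND mask = 165.181.192.0
Yes, same subnet (165.181.192.0)


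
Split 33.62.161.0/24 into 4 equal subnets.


New prefix = 24 + 2 = 26
Each subnet has 64 addresses
  33.62.161.0/26
  33.62.161.64/26
  33.62.161.128/26
  33.62.161.192/26
Subnets: 33.62.161.0/26, 33.62.161.64/26, 33.62.161.128/26, 33.62.161.192/26


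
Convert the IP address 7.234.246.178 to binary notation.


7 = 00000111
234 = 11101010
246 = 11110110
178 = 10110010
Binary: 00000111.11101010.11110110.10110010


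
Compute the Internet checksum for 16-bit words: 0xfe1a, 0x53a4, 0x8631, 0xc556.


Sum all words (with carry folding):
+ 0xfe1a = 0xfe1a
+ 0x53a4 = 0x51bf
+ 0x8631 = 0xd7f0
+ 0xc556 = 0x9d47
One's complement: ~0x9d47
Checksum = 0x62b8


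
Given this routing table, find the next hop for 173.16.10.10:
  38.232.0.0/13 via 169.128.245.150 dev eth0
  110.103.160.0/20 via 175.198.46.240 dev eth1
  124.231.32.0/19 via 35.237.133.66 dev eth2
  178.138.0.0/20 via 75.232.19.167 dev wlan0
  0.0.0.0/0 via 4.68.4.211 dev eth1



Longest prefix match for 173.16.10.10:
  /13 38.232.0.0: no
  /20 110.103.160.0: no
  /19 124.231.32.0: no
  /20 178.138.0.0: no
  /0 0.0.0.0: MATCH
Selected: next-hop 4.68.4.211 via eth1 (matched /0)


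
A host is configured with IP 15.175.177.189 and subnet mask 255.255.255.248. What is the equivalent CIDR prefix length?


Binary: 11111111.11111111.11111111.11111000
Count leading 1s
Prefix: /29


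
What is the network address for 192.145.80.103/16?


IP:   11000000.10010001.01010000.01100111
Mask: 11111111.11111111.00000000.00000000
AND operation:
Net:  11000000.10010001.00000000.00000000
Network: 192.145.0.0/16


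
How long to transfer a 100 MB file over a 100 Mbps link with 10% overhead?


Effective throughput = 100 * (1 - 10/100) = 90 Mbps
File size in Mb = 100 * 8 = 800 Mb
Time = 800 / 90
Time = 8.8889 seconds


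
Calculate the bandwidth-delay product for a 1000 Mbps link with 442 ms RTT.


BDP = bandwidth * RTT
= 1000 Mbps * 442 ms
= 1000 * 1e6 * 442 / 1000 bits
= 442000000 bits
= 55250000 bytes
= 53955.0781 KB
BDP = 442000000 bits (55250000 bytes)


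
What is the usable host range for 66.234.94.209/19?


Network: 66.234.64.0
Broadcast: 66.234.95.255
First usable = network + 1
Last usable = broadcast - 1
Range: 66.234.64.1 to 66.234.95.254


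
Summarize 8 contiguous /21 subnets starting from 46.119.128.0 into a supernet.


Original prefix: /21
Number of subnets: 8 = 2^3
New prefix = 21 - 3 = 18
Supernet: 46.119.128.0/18


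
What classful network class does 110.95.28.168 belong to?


First octet: 110
Binary: 01101110
0xxxxxxx -> Class A (1-126)
Class A, default mask 255.0.0.0 (/8)


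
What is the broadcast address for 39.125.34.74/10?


Network: 39.64.0.0/10
Host bits = 22
Set all host bits to 1:
Broadcast: 39.127.255.255


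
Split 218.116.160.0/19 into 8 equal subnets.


New prefix = 19 + 3 = 22
Each subnet has 1024 addresses
  218.116.160.0/22
  218.116.164.0/22
  218.116.168.0/22
  218.116.172.0/22
  218.116.176.0/22
  218.116.180.0/22
  218.116.184.0/22
  218.116.188.0/22
Subnets: 218.116.160.0/22, 218.116.164.0/22, 218.116.168.0/22, 218.116.172.0/22, 218.116.176.0/22, 218.116.180.0/22, 218.116.184.0/22, 218.116.188.0/22


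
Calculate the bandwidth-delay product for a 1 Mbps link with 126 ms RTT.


BDP = bandwidth * RTT
= 1 Mbps * 126 ms
= 1 * 1e6 * 126 / 1000 bits
= 126000 bits
= 15750 bytes
= 15.3809 KB
BDP = 126000 bits (15750 bytes)


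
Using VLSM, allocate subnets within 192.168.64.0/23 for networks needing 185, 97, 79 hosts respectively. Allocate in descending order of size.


185 hosts -> /24 (254 usable): 192.168.64.0/24
97 hosts -> /25 (126 usable): 192.168.65.0/25
79 hosts -> /25 (126 usable): 192.168.65.128/25
Allocation: 192.168.64.0/24 (185 hosts, 254 usable); 192.168.65.0/25 (97 hosts, 126 usable); 192.168.65.128/25 (79 hosts, 126 usable)
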